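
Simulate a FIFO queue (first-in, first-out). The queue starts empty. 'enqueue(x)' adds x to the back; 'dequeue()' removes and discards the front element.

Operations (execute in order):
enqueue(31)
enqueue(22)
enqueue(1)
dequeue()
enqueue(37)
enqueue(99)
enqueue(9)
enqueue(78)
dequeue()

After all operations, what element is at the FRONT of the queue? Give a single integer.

Answer: 1

Derivation:
enqueue(31): queue = [31]
enqueue(22): queue = [31, 22]
enqueue(1): queue = [31, 22, 1]
dequeue(): queue = [22, 1]
enqueue(37): queue = [22, 1, 37]
enqueue(99): queue = [22, 1, 37, 99]
enqueue(9): queue = [22, 1, 37, 99, 9]
enqueue(78): queue = [22, 1, 37, 99, 9, 78]
dequeue(): queue = [1, 37, 99, 9, 78]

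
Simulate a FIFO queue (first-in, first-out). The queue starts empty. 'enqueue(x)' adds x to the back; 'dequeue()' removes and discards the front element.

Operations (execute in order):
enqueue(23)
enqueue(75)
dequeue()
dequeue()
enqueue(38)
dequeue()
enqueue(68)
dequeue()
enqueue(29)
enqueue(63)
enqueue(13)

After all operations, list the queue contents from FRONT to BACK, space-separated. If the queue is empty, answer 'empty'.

Answer: 29 63 13

Derivation:
enqueue(23): [23]
enqueue(75): [23, 75]
dequeue(): [75]
dequeue(): []
enqueue(38): [38]
dequeue(): []
enqueue(68): [68]
dequeue(): []
enqueue(29): [29]
enqueue(63): [29, 63]
enqueue(13): [29, 63, 13]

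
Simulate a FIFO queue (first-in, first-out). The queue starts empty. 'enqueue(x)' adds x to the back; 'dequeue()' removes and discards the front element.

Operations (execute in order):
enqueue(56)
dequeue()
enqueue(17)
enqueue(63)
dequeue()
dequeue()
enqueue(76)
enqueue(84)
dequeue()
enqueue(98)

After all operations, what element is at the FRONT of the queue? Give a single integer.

Answer: 84

Derivation:
enqueue(56): queue = [56]
dequeue(): queue = []
enqueue(17): queue = [17]
enqueue(63): queue = [17, 63]
dequeue(): queue = [63]
dequeue(): queue = []
enqueue(76): queue = [76]
enqueue(84): queue = [76, 84]
dequeue(): queue = [84]
enqueue(98): queue = [84, 98]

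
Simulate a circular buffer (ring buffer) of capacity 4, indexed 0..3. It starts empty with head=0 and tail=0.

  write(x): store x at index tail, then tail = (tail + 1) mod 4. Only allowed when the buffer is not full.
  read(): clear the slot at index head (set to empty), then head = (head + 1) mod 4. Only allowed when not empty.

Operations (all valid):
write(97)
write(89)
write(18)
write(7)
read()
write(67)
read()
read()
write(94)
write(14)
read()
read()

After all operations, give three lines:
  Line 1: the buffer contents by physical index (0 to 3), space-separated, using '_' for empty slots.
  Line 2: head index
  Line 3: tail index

Answer: _ 94 14 _
1
3

Derivation:
write(97): buf=[97 _ _ _], head=0, tail=1, size=1
write(89): buf=[97 89 _ _], head=0, tail=2, size=2
write(18): buf=[97 89 18 _], head=0, tail=3, size=3
write(7): buf=[97 89 18 7], head=0, tail=0, size=4
read(): buf=[_ 89 18 7], head=1, tail=0, size=3
write(67): buf=[67 89 18 7], head=1, tail=1, size=4
read(): buf=[67 _ 18 7], head=2, tail=1, size=3
read(): buf=[67 _ _ 7], head=3, tail=1, size=2
write(94): buf=[67 94 _ 7], head=3, tail=2, size=3
write(14): buf=[67 94 14 7], head=3, tail=3, size=4
read(): buf=[67 94 14 _], head=0, tail=3, size=3
read(): buf=[_ 94 14 _], head=1, tail=3, size=2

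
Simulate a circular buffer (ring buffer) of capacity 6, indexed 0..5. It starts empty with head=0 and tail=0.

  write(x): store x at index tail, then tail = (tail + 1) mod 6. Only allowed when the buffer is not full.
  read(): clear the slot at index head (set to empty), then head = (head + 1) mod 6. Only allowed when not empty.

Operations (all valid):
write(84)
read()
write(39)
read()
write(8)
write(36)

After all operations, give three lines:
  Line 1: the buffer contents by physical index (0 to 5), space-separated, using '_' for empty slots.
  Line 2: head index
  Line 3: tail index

write(84): buf=[84 _ _ _ _ _], head=0, tail=1, size=1
read(): buf=[_ _ _ _ _ _], head=1, tail=1, size=0
write(39): buf=[_ 39 _ _ _ _], head=1, tail=2, size=1
read(): buf=[_ _ _ _ _ _], head=2, tail=2, size=0
write(8): buf=[_ _ 8 _ _ _], head=2, tail=3, size=1
write(36): buf=[_ _ 8 36 _ _], head=2, tail=4, size=2

Answer: _ _ 8 36 _ _
2
4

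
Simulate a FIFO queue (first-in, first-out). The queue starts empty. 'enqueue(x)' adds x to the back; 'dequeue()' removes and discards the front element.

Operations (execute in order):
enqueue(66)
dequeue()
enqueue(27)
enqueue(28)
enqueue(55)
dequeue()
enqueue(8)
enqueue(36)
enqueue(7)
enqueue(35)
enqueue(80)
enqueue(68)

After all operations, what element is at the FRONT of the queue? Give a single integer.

Answer: 28

Derivation:
enqueue(66): queue = [66]
dequeue(): queue = []
enqueue(27): queue = [27]
enqueue(28): queue = [27, 28]
enqueue(55): queue = [27, 28, 55]
dequeue(): queue = [28, 55]
enqueue(8): queue = [28, 55, 8]
enqueue(36): queue = [28, 55, 8, 36]
enqueue(7): queue = [28, 55, 8, 36, 7]
enqueue(35): queue = [28, 55, 8, 36, 7, 35]
enqueue(80): queue = [28, 55, 8, 36, 7, 35, 80]
enqueue(68): queue = [28, 55, 8, 36, 7, 35, 80, 68]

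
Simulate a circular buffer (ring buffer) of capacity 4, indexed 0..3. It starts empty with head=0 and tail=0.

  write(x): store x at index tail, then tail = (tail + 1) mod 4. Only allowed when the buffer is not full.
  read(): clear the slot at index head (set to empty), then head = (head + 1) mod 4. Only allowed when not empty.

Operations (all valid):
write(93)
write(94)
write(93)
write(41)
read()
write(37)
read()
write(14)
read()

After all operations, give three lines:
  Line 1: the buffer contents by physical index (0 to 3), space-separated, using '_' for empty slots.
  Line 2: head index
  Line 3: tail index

Answer: 37 14 _ 41
3
2

Derivation:
write(93): buf=[93 _ _ _], head=0, tail=1, size=1
write(94): buf=[93 94 _ _], head=0, tail=2, size=2
write(93): buf=[93 94 93 _], head=0, tail=3, size=3
write(41): buf=[93 94 93 41], head=0, tail=0, size=4
read(): buf=[_ 94 93 41], head=1, tail=0, size=3
write(37): buf=[37 94 93 41], head=1, tail=1, size=4
read(): buf=[37 _ 93 41], head=2, tail=1, size=3
write(14): buf=[37 14 93 41], head=2, tail=2, size=4
read(): buf=[37 14 _ 41], head=3, tail=2, size=3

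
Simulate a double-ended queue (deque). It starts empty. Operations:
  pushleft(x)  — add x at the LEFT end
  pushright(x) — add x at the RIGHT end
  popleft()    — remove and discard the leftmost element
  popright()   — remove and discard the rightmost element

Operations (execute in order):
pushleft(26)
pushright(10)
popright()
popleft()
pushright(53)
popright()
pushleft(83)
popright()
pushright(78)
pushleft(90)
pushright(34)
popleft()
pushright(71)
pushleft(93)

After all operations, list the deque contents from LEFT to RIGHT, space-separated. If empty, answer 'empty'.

Answer: 93 78 34 71

Derivation:
pushleft(26): [26]
pushright(10): [26, 10]
popright(): [26]
popleft(): []
pushright(53): [53]
popright(): []
pushleft(83): [83]
popright(): []
pushright(78): [78]
pushleft(90): [90, 78]
pushright(34): [90, 78, 34]
popleft(): [78, 34]
pushright(71): [78, 34, 71]
pushleft(93): [93, 78, 34, 71]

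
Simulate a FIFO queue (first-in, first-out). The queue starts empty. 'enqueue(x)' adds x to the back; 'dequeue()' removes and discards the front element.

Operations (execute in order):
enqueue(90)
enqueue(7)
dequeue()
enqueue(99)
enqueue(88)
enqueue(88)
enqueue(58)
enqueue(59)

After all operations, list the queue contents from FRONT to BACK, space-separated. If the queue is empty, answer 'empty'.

Answer: 7 99 88 88 58 59

Derivation:
enqueue(90): [90]
enqueue(7): [90, 7]
dequeue(): [7]
enqueue(99): [7, 99]
enqueue(88): [7, 99, 88]
enqueue(88): [7, 99, 88, 88]
enqueue(58): [7, 99, 88, 88, 58]
enqueue(59): [7, 99, 88, 88, 58, 59]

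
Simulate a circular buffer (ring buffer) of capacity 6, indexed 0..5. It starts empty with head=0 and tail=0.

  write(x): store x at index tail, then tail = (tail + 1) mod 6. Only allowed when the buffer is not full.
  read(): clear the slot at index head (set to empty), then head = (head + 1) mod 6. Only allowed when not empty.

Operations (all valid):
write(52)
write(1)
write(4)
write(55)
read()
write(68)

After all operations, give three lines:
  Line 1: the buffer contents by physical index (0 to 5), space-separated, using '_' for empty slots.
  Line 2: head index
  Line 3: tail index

write(52): buf=[52 _ _ _ _ _], head=0, tail=1, size=1
write(1): buf=[52 1 _ _ _ _], head=0, tail=2, size=2
write(4): buf=[52 1 4 _ _ _], head=0, tail=3, size=3
write(55): buf=[52 1 4 55 _ _], head=0, tail=4, size=4
read(): buf=[_ 1 4 55 _ _], head=1, tail=4, size=3
write(68): buf=[_ 1 4 55 68 _], head=1, tail=5, size=4

Answer: _ 1 4 55 68 _
1
5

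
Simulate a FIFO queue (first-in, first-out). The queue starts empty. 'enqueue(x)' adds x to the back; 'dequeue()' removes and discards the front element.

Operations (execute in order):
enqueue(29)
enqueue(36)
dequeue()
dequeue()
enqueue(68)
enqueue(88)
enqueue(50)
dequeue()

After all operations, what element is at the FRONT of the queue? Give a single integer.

Answer: 88

Derivation:
enqueue(29): queue = [29]
enqueue(36): queue = [29, 36]
dequeue(): queue = [36]
dequeue(): queue = []
enqueue(68): queue = [68]
enqueue(88): queue = [68, 88]
enqueue(50): queue = [68, 88, 50]
dequeue(): queue = [88, 50]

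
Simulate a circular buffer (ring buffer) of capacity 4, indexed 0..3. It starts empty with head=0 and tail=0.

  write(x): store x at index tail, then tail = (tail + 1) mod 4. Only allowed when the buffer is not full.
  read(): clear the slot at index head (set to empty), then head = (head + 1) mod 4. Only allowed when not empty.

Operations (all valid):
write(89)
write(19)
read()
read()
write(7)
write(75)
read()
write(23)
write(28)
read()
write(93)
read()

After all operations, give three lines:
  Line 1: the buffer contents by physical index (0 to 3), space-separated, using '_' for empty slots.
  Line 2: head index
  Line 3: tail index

Answer: _ 28 93 _
1
3

Derivation:
write(89): buf=[89 _ _ _], head=0, tail=1, size=1
write(19): buf=[89 19 _ _], head=0, tail=2, size=2
read(): buf=[_ 19 _ _], head=1, tail=2, size=1
read(): buf=[_ _ _ _], head=2, tail=2, size=0
write(7): buf=[_ _ 7 _], head=2, tail=3, size=1
write(75): buf=[_ _ 7 75], head=2, tail=0, size=2
read(): buf=[_ _ _ 75], head=3, tail=0, size=1
write(23): buf=[23 _ _ 75], head=3, tail=1, size=2
write(28): buf=[23 28 _ 75], head=3, tail=2, size=3
read(): buf=[23 28 _ _], head=0, tail=2, size=2
write(93): buf=[23 28 93 _], head=0, tail=3, size=3
read(): buf=[_ 28 93 _], head=1, tail=3, size=2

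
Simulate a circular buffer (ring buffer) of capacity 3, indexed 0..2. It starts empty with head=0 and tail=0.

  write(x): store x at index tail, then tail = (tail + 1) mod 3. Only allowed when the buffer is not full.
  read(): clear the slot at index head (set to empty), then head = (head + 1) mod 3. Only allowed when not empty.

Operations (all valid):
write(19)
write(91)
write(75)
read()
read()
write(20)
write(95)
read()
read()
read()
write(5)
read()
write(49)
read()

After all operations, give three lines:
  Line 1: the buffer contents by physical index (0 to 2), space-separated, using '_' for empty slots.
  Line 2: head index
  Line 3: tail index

write(19): buf=[19 _ _], head=0, tail=1, size=1
write(91): buf=[19 91 _], head=0, tail=2, size=2
write(75): buf=[19 91 75], head=0, tail=0, size=3
read(): buf=[_ 91 75], head=1, tail=0, size=2
read(): buf=[_ _ 75], head=2, tail=0, size=1
write(20): buf=[20 _ 75], head=2, tail=1, size=2
write(95): buf=[20 95 75], head=2, tail=2, size=3
read(): buf=[20 95 _], head=0, tail=2, size=2
read(): buf=[_ 95 _], head=1, tail=2, size=1
read(): buf=[_ _ _], head=2, tail=2, size=0
write(5): buf=[_ _ 5], head=2, tail=0, size=1
read(): buf=[_ _ _], head=0, tail=0, size=0
write(49): buf=[49 _ _], head=0, tail=1, size=1
read(): buf=[_ _ _], head=1, tail=1, size=0

Answer: _ _ _
1
1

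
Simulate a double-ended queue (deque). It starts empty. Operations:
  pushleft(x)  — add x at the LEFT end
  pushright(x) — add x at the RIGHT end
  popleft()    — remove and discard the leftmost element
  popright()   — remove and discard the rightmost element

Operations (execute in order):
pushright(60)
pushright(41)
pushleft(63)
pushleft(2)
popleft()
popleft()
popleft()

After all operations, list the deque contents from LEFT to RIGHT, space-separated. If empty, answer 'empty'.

Answer: 41

Derivation:
pushright(60): [60]
pushright(41): [60, 41]
pushleft(63): [63, 60, 41]
pushleft(2): [2, 63, 60, 41]
popleft(): [63, 60, 41]
popleft(): [60, 41]
popleft(): [41]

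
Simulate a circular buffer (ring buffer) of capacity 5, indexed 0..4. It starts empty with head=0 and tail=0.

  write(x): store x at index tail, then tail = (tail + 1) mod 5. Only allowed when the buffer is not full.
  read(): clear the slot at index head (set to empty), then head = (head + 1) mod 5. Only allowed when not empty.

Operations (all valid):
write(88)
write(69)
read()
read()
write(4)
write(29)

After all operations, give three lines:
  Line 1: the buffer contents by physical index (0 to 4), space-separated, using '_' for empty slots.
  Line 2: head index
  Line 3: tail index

write(88): buf=[88 _ _ _ _], head=0, tail=1, size=1
write(69): buf=[88 69 _ _ _], head=0, tail=2, size=2
read(): buf=[_ 69 _ _ _], head=1, tail=2, size=1
read(): buf=[_ _ _ _ _], head=2, tail=2, size=0
write(4): buf=[_ _ 4 _ _], head=2, tail=3, size=1
write(29): buf=[_ _ 4 29 _], head=2, tail=4, size=2

Answer: _ _ 4 29 _
2
4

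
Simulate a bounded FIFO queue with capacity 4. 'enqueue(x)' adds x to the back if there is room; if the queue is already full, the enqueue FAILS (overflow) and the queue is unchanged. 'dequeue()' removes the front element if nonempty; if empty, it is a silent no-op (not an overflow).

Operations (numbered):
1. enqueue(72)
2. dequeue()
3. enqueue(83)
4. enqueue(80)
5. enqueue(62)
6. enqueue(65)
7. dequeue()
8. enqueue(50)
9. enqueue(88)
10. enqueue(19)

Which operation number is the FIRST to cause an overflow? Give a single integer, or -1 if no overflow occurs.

Answer: 9

Derivation:
1. enqueue(72): size=1
2. dequeue(): size=0
3. enqueue(83): size=1
4. enqueue(80): size=2
5. enqueue(62): size=3
6. enqueue(65): size=4
7. dequeue(): size=3
8. enqueue(50): size=4
9. enqueue(88): size=4=cap → OVERFLOW (fail)
10. enqueue(19): size=4=cap → OVERFLOW (fail)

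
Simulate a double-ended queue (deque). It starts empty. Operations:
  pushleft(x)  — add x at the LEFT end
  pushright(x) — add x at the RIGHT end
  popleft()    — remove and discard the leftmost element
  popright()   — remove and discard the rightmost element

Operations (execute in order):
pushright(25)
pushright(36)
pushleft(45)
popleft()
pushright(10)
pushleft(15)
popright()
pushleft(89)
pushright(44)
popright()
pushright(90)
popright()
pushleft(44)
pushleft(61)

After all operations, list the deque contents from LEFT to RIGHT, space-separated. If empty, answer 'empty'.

pushright(25): [25]
pushright(36): [25, 36]
pushleft(45): [45, 25, 36]
popleft(): [25, 36]
pushright(10): [25, 36, 10]
pushleft(15): [15, 25, 36, 10]
popright(): [15, 25, 36]
pushleft(89): [89, 15, 25, 36]
pushright(44): [89, 15, 25, 36, 44]
popright(): [89, 15, 25, 36]
pushright(90): [89, 15, 25, 36, 90]
popright(): [89, 15, 25, 36]
pushleft(44): [44, 89, 15, 25, 36]
pushleft(61): [61, 44, 89, 15, 25, 36]

Answer: 61 44 89 15 25 36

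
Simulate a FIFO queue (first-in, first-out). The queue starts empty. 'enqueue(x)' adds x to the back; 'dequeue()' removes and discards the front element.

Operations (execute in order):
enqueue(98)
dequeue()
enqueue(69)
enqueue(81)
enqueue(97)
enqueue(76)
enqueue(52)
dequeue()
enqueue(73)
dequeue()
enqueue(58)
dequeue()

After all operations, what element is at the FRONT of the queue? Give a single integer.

Answer: 76

Derivation:
enqueue(98): queue = [98]
dequeue(): queue = []
enqueue(69): queue = [69]
enqueue(81): queue = [69, 81]
enqueue(97): queue = [69, 81, 97]
enqueue(76): queue = [69, 81, 97, 76]
enqueue(52): queue = [69, 81, 97, 76, 52]
dequeue(): queue = [81, 97, 76, 52]
enqueue(73): queue = [81, 97, 76, 52, 73]
dequeue(): queue = [97, 76, 52, 73]
enqueue(58): queue = [97, 76, 52, 73, 58]
dequeue(): queue = [76, 52, 73, 58]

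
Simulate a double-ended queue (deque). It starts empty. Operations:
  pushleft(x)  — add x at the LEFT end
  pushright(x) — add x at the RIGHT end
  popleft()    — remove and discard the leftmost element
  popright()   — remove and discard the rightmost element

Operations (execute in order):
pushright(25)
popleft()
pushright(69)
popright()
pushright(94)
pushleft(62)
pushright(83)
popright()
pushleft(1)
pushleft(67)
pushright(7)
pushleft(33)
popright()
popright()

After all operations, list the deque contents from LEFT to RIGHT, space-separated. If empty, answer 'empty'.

pushright(25): [25]
popleft(): []
pushright(69): [69]
popright(): []
pushright(94): [94]
pushleft(62): [62, 94]
pushright(83): [62, 94, 83]
popright(): [62, 94]
pushleft(1): [1, 62, 94]
pushleft(67): [67, 1, 62, 94]
pushright(7): [67, 1, 62, 94, 7]
pushleft(33): [33, 67, 1, 62, 94, 7]
popright(): [33, 67, 1, 62, 94]
popright(): [33, 67, 1, 62]

Answer: 33 67 1 62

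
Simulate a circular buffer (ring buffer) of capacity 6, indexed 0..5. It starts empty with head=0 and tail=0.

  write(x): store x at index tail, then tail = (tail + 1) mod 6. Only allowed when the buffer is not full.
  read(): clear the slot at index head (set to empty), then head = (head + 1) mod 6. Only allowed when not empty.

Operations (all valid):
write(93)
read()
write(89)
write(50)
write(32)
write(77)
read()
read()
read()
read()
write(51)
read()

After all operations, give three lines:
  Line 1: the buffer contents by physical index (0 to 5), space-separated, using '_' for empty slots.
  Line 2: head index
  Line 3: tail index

write(93): buf=[93 _ _ _ _ _], head=0, tail=1, size=1
read(): buf=[_ _ _ _ _ _], head=1, tail=1, size=0
write(89): buf=[_ 89 _ _ _ _], head=1, tail=2, size=1
write(50): buf=[_ 89 50 _ _ _], head=1, tail=3, size=2
write(32): buf=[_ 89 50 32 _ _], head=1, tail=4, size=3
write(77): buf=[_ 89 50 32 77 _], head=1, tail=5, size=4
read(): buf=[_ _ 50 32 77 _], head=2, tail=5, size=3
read(): buf=[_ _ _ 32 77 _], head=3, tail=5, size=2
read(): buf=[_ _ _ _ 77 _], head=4, tail=5, size=1
read(): buf=[_ _ _ _ _ _], head=5, tail=5, size=0
write(51): buf=[_ _ _ _ _ 51], head=5, tail=0, size=1
read(): buf=[_ _ _ _ _ _], head=0, tail=0, size=0

Answer: _ _ _ _ _ _
0
0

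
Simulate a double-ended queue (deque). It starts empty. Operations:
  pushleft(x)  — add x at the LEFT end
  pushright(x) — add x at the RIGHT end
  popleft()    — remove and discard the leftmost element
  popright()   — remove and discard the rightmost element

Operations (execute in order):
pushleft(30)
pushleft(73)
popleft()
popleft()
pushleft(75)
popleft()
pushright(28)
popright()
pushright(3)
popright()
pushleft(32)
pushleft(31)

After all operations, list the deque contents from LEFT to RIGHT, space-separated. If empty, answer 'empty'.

pushleft(30): [30]
pushleft(73): [73, 30]
popleft(): [30]
popleft(): []
pushleft(75): [75]
popleft(): []
pushright(28): [28]
popright(): []
pushright(3): [3]
popright(): []
pushleft(32): [32]
pushleft(31): [31, 32]

Answer: 31 32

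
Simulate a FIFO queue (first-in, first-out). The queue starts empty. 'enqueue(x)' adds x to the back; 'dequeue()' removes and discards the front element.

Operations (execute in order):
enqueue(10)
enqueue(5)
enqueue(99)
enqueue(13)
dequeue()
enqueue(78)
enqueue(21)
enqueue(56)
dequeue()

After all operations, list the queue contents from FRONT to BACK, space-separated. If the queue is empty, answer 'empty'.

Answer: 99 13 78 21 56

Derivation:
enqueue(10): [10]
enqueue(5): [10, 5]
enqueue(99): [10, 5, 99]
enqueue(13): [10, 5, 99, 13]
dequeue(): [5, 99, 13]
enqueue(78): [5, 99, 13, 78]
enqueue(21): [5, 99, 13, 78, 21]
enqueue(56): [5, 99, 13, 78, 21, 56]
dequeue(): [99, 13, 78, 21, 56]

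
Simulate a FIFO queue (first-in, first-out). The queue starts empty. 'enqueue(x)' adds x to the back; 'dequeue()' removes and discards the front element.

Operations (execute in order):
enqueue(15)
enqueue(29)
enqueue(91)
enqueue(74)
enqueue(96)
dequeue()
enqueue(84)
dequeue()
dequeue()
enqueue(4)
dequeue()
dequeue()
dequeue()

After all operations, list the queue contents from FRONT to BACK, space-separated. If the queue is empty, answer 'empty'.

enqueue(15): [15]
enqueue(29): [15, 29]
enqueue(91): [15, 29, 91]
enqueue(74): [15, 29, 91, 74]
enqueue(96): [15, 29, 91, 74, 96]
dequeue(): [29, 91, 74, 96]
enqueue(84): [29, 91, 74, 96, 84]
dequeue(): [91, 74, 96, 84]
dequeue(): [74, 96, 84]
enqueue(4): [74, 96, 84, 4]
dequeue(): [96, 84, 4]
dequeue(): [84, 4]
dequeue(): [4]

Answer: 4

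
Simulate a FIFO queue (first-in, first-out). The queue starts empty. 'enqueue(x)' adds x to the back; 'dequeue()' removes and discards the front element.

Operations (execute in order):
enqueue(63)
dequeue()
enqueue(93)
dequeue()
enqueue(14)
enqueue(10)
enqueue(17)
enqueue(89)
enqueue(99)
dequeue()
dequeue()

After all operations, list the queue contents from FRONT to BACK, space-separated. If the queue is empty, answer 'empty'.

enqueue(63): [63]
dequeue(): []
enqueue(93): [93]
dequeue(): []
enqueue(14): [14]
enqueue(10): [14, 10]
enqueue(17): [14, 10, 17]
enqueue(89): [14, 10, 17, 89]
enqueue(99): [14, 10, 17, 89, 99]
dequeue(): [10, 17, 89, 99]
dequeue(): [17, 89, 99]

Answer: 17 89 99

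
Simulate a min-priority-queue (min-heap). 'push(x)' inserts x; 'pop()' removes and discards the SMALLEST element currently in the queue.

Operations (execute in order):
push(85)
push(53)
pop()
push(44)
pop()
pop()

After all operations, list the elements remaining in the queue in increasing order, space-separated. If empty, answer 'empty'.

push(85): heap contents = [85]
push(53): heap contents = [53, 85]
pop() → 53: heap contents = [85]
push(44): heap contents = [44, 85]
pop() → 44: heap contents = [85]
pop() → 85: heap contents = []

Answer: empty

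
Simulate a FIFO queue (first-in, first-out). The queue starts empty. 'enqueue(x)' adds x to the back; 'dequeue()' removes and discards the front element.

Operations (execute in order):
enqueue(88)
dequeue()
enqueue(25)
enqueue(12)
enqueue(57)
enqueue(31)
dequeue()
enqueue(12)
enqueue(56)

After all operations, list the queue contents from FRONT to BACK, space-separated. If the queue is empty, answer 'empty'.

Answer: 12 57 31 12 56

Derivation:
enqueue(88): [88]
dequeue(): []
enqueue(25): [25]
enqueue(12): [25, 12]
enqueue(57): [25, 12, 57]
enqueue(31): [25, 12, 57, 31]
dequeue(): [12, 57, 31]
enqueue(12): [12, 57, 31, 12]
enqueue(56): [12, 57, 31, 12, 56]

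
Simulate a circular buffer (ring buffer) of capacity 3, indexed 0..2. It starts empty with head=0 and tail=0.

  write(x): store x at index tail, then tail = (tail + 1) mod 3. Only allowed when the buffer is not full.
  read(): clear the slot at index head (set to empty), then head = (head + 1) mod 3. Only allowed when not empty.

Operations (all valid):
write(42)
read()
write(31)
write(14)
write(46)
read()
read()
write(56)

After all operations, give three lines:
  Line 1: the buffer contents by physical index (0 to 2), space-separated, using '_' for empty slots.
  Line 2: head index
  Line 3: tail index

Answer: 46 56 _
0
2

Derivation:
write(42): buf=[42 _ _], head=0, tail=1, size=1
read(): buf=[_ _ _], head=1, tail=1, size=0
write(31): buf=[_ 31 _], head=1, tail=2, size=1
write(14): buf=[_ 31 14], head=1, tail=0, size=2
write(46): buf=[46 31 14], head=1, tail=1, size=3
read(): buf=[46 _ 14], head=2, tail=1, size=2
read(): buf=[46 _ _], head=0, tail=1, size=1
write(56): buf=[46 56 _], head=0, tail=2, size=2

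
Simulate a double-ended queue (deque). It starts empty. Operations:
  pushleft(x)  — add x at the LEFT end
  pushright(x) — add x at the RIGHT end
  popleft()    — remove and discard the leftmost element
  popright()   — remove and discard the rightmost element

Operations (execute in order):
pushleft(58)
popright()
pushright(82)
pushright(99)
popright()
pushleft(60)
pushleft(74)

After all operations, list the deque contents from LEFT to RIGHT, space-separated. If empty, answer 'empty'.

Answer: 74 60 82

Derivation:
pushleft(58): [58]
popright(): []
pushright(82): [82]
pushright(99): [82, 99]
popright(): [82]
pushleft(60): [60, 82]
pushleft(74): [74, 60, 82]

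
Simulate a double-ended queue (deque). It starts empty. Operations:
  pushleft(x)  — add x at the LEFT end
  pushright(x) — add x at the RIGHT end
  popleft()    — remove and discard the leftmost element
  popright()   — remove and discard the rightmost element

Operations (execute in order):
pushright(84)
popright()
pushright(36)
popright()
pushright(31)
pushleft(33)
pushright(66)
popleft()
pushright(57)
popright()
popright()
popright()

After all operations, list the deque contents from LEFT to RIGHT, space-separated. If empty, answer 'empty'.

pushright(84): [84]
popright(): []
pushright(36): [36]
popright(): []
pushright(31): [31]
pushleft(33): [33, 31]
pushright(66): [33, 31, 66]
popleft(): [31, 66]
pushright(57): [31, 66, 57]
popright(): [31, 66]
popright(): [31]
popright(): []

Answer: empty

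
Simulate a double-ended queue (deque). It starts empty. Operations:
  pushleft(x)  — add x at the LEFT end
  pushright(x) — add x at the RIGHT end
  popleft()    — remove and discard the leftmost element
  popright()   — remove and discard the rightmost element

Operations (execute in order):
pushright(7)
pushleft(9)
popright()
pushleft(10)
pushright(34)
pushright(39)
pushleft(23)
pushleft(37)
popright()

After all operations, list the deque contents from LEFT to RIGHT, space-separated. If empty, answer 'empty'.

Answer: 37 23 10 9 34

Derivation:
pushright(7): [7]
pushleft(9): [9, 7]
popright(): [9]
pushleft(10): [10, 9]
pushright(34): [10, 9, 34]
pushright(39): [10, 9, 34, 39]
pushleft(23): [23, 10, 9, 34, 39]
pushleft(37): [37, 23, 10, 9, 34, 39]
popright(): [37, 23, 10, 9, 34]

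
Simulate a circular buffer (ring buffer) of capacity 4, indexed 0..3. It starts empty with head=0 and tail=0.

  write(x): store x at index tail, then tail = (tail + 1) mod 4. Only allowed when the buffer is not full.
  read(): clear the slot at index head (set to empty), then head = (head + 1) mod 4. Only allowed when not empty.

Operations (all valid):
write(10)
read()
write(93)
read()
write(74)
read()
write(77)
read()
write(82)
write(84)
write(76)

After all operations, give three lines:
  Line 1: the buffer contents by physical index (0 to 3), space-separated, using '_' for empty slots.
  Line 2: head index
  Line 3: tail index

write(10): buf=[10 _ _ _], head=0, tail=1, size=1
read(): buf=[_ _ _ _], head=1, tail=1, size=0
write(93): buf=[_ 93 _ _], head=1, tail=2, size=1
read(): buf=[_ _ _ _], head=2, tail=2, size=0
write(74): buf=[_ _ 74 _], head=2, tail=3, size=1
read(): buf=[_ _ _ _], head=3, tail=3, size=0
write(77): buf=[_ _ _ 77], head=3, tail=0, size=1
read(): buf=[_ _ _ _], head=0, tail=0, size=0
write(82): buf=[82 _ _ _], head=0, tail=1, size=1
write(84): buf=[82 84 _ _], head=0, tail=2, size=2
write(76): buf=[82 84 76 _], head=0, tail=3, size=3

Answer: 82 84 76 _
0
3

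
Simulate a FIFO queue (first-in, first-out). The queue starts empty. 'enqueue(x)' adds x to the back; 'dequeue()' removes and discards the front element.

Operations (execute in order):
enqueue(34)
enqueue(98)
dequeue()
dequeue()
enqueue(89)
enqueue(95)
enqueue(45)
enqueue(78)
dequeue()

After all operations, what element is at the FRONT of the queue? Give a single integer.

Answer: 95

Derivation:
enqueue(34): queue = [34]
enqueue(98): queue = [34, 98]
dequeue(): queue = [98]
dequeue(): queue = []
enqueue(89): queue = [89]
enqueue(95): queue = [89, 95]
enqueue(45): queue = [89, 95, 45]
enqueue(78): queue = [89, 95, 45, 78]
dequeue(): queue = [95, 45, 78]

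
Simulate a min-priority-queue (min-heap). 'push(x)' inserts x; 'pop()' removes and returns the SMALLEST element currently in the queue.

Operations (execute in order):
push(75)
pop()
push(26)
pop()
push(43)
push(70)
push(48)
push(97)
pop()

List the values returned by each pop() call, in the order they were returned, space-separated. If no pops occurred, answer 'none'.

Answer: 75 26 43

Derivation:
push(75): heap contents = [75]
pop() → 75: heap contents = []
push(26): heap contents = [26]
pop() → 26: heap contents = []
push(43): heap contents = [43]
push(70): heap contents = [43, 70]
push(48): heap contents = [43, 48, 70]
push(97): heap contents = [43, 48, 70, 97]
pop() → 43: heap contents = [48, 70, 97]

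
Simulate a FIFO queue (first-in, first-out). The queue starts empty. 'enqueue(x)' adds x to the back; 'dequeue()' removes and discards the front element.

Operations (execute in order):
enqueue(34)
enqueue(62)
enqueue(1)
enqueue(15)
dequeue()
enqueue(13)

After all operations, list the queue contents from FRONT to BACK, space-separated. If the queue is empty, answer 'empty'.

enqueue(34): [34]
enqueue(62): [34, 62]
enqueue(1): [34, 62, 1]
enqueue(15): [34, 62, 1, 15]
dequeue(): [62, 1, 15]
enqueue(13): [62, 1, 15, 13]

Answer: 62 1 15 13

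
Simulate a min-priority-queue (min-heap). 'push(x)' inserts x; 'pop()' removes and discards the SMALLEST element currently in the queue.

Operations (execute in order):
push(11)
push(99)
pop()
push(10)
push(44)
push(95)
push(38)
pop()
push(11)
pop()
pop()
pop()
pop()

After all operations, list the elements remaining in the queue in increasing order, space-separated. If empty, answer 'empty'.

Answer: 99

Derivation:
push(11): heap contents = [11]
push(99): heap contents = [11, 99]
pop() → 11: heap contents = [99]
push(10): heap contents = [10, 99]
push(44): heap contents = [10, 44, 99]
push(95): heap contents = [10, 44, 95, 99]
push(38): heap contents = [10, 38, 44, 95, 99]
pop() → 10: heap contents = [38, 44, 95, 99]
push(11): heap contents = [11, 38, 44, 95, 99]
pop() → 11: heap contents = [38, 44, 95, 99]
pop() → 38: heap contents = [44, 95, 99]
pop() → 44: heap contents = [95, 99]
pop() → 95: heap contents = [99]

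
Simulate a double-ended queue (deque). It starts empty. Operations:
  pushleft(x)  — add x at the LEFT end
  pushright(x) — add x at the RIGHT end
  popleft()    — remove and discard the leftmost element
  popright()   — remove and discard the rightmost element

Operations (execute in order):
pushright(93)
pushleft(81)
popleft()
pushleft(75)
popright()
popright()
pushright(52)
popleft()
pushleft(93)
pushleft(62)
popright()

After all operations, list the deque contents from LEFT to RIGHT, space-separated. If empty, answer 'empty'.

pushright(93): [93]
pushleft(81): [81, 93]
popleft(): [93]
pushleft(75): [75, 93]
popright(): [75]
popright(): []
pushright(52): [52]
popleft(): []
pushleft(93): [93]
pushleft(62): [62, 93]
popright(): [62]

Answer: 62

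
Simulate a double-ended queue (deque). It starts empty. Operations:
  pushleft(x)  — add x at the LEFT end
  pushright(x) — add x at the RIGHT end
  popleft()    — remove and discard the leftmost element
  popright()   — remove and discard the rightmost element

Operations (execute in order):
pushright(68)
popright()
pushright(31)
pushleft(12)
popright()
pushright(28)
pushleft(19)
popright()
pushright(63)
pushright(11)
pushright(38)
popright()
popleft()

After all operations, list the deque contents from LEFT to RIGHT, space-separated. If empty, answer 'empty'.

pushright(68): [68]
popright(): []
pushright(31): [31]
pushleft(12): [12, 31]
popright(): [12]
pushright(28): [12, 28]
pushleft(19): [19, 12, 28]
popright(): [19, 12]
pushright(63): [19, 12, 63]
pushright(11): [19, 12, 63, 11]
pushright(38): [19, 12, 63, 11, 38]
popright(): [19, 12, 63, 11]
popleft(): [12, 63, 11]

Answer: 12 63 11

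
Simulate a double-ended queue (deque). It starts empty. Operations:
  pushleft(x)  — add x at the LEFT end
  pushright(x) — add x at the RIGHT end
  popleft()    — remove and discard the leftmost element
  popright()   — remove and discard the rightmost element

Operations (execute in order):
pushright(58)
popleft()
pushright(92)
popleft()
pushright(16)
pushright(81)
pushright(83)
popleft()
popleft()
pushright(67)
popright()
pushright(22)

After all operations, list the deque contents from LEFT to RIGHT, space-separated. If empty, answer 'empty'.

Answer: 83 22

Derivation:
pushright(58): [58]
popleft(): []
pushright(92): [92]
popleft(): []
pushright(16): [16]
pushright(81): [16, 81]
pushright(83): [16, 81, 83]
popleft(): [81, 83]
popleft(): [83]
pushright(67): [83, 67]
popright(): [83]
pushright(22): [83, 22]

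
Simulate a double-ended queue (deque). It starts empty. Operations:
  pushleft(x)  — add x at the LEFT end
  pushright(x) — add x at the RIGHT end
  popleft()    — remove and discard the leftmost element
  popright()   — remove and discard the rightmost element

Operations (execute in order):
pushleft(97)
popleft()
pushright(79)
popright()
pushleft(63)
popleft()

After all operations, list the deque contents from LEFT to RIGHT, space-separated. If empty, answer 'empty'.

Answer: empty

Derivation:
pushleft(97): [97]
popleft(): []
pushright(79): [79]
popright(): []
pushleft(63): [63]
popleft(): []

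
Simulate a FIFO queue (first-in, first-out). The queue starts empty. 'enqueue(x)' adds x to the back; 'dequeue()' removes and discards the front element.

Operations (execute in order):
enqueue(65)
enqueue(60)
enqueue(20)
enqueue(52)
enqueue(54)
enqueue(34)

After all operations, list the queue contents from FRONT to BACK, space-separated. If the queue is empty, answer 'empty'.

enqueue(65): [65]
enqueue(60): [65, 60]
enqueue(20): [65, 60, 20]
enqueue(52): [65, 60, 20, 52]
enqueue(54): [65, 60, 20, 52, 54]
enqueue(34): [65, 60, 20, 52, 54, 34]

Answer: 65 60 20 52 54 34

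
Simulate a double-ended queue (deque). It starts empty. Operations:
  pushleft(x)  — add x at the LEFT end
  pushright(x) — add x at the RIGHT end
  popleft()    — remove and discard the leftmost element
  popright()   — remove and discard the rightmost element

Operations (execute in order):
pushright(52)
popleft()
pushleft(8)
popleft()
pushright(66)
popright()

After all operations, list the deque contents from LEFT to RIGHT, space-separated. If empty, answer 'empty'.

Answer: empty

Derivation:
pushright(52): [52]
popleft(): []
pushleft(8): [8]
popleft(): []
pushright(66): [66]
popright(): []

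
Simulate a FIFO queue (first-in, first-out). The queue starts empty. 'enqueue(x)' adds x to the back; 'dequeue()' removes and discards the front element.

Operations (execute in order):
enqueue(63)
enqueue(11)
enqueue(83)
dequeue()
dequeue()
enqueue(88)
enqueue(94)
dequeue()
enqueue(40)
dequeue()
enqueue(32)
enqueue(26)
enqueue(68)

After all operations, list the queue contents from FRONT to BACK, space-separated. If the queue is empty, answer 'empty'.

enqueue(63): [63]
enqueue(11): [63, 11]
enqueue(83): [63, 11, 83]
dequeue(): [11, 83]
dequeue(): [83]
enqueue(88): [83, 88]
enqueue(94): [83, 88, 94]
dequeue(): [88, 94]
enqueue(40): [88, 94, 40]
dequeue(): [94, 40]
enqueue(32): [94, 40, 32]
enqueue(26): [94, 40, 32, 26]
enqueue(68): [94, 40, 32, 26, 68]

Answer: 94 40 32 26 68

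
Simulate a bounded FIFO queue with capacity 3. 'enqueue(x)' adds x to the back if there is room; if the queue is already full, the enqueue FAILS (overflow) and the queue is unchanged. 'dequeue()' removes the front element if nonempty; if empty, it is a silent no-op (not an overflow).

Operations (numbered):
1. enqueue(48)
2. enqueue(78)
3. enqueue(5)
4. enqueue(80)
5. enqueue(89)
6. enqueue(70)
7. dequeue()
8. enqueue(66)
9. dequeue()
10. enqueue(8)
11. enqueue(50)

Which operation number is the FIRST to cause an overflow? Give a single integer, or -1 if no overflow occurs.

Answer: 4

Derivation:
1. enqueue(48): size=1
2. enqueue(78): size=2
3. enqueue(5): size=3
4. enqueue(80): size=3=cap → OVERFLOW (fail)
5. enqueue(89): size=3=cap → OVERFLOW (fail)
6. enqueue(70): size=3=cap → OVERFLOW (fail)
7. dequeue(): size=2
8. enqueue(66): size=3
9. dequeue(): size=2
10. enqueue(8): size=3
11. enqueue(50): size=3=cap → OVERFLOW (fail)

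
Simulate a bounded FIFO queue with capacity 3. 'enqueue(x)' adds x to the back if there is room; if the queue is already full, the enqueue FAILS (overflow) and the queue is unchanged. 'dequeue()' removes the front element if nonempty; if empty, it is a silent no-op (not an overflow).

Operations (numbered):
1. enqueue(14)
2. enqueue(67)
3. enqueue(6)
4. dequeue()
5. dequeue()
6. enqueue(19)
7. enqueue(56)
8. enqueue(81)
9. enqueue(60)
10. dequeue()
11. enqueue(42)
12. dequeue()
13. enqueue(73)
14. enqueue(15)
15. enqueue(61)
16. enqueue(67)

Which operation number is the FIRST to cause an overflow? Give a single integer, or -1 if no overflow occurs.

Answer: 8

Derivation:
1. enqueue(14): size=1
2. enqueue(67): size=2
3. enqueue(6): size=3
4. dequeue(): size=2
5. dequeue(): size=1
6. enqueue(19): size=2
7. enqueue(56): size=3
8. enqueue(81): size=3=cap → OVERFLOW (fail)
9. enqueue(60): size=3=cap → OVERFLOW (fail)
10. dequeue(): size=2
11. enqueue(42): size=3
12. dequeue(): size=2
13. enqueue(73): size=3
14. enqueue(15): size=3=cap → OVERFLOW (fail)
15. enqueue(61): size=3=cap → OVERFLOW (fail)
16. enqueue(67): size=3=cap → OVERFLOW (fail)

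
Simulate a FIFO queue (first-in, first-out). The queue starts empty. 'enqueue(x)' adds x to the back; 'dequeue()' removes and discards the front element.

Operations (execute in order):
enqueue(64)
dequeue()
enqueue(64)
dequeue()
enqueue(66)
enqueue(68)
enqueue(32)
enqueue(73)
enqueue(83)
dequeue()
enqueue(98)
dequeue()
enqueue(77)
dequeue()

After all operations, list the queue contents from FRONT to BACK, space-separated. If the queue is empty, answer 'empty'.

Answer: 73 83 98 77

Derivation:
enqueue(64): [64]
dequeue(): []
enqueue(64): [64]
dequeue(): []
enqueue(66): [66]
enqueue(68): [66, 68]
enqueue(32): [66, 68, 32]
enqueue(73): [66, 68, 32, 73]
enqueue(83): [66, 68, 32, 73, 83]
dequeue(): [68, 32, 73, 83]
enqueue(98): [68, 32, 73, 83, 98]
dequeue(): [32, 73, 83, 98]
enqueue(77): [32, 73, 83, 98, 77]
dequeue(): [73, 83, 98, 77]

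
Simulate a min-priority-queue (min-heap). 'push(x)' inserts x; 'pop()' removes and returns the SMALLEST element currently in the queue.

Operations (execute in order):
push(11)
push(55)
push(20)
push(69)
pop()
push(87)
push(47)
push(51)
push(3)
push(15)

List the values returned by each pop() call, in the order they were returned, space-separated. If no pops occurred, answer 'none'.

push(11): heap contents = [11]
push(55): heap contents = [11, 55]
push(20): heap contents = [11, 20, 55]
push(69): heap contents = [11, 20, 55, 69]
pop() → 11: heap contents = [20, 55, 69]
push(87): heap contents = [20, 55, 69, 87]
push(47): heap contents = [20, 47, 55, 69, 87]
push(51): heap contents = [20, 47, 51, 55, 69, 87]
push(3): heap contents = [3, 20, 47, 51, 55, 69, 87]
push(15): heap contents = [3, 15, 20, 47, 51, 55, 69, 87]

Answer: 11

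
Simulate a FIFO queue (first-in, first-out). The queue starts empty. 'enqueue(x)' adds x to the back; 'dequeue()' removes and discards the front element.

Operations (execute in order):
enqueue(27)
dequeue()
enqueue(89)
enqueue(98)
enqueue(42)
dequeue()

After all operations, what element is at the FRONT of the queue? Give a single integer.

Answer: 98

Derivation:
enqueue(27): queue = [27]
dequeue(): queue = []
enqueue(89): queue = [89]
enqueue(98): queue = [89, 98]
enqueue(42): queue = [89, 98, 42]
dequeue(): queue = [98, 42]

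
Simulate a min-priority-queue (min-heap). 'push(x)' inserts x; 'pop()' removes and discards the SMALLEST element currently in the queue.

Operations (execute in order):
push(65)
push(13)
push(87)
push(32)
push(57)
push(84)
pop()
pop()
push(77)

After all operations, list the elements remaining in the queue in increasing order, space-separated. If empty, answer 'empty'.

push(65): heap contents = [65]
push(13): heap contents = [13, 65]
push(87): heap contents = [13, 65, 87]
push(32): heap contents = [13, 32, 65, 87]
push(57): heap contents = [13, 32, 57, 65, 87]
push(84): heap contents = [13, 32, 57, 65, 84, 87]
pop() → 13: heap contents = [32, 57, 65, 84, 87]
pop() → 32: heap contents = [57, 65, 84, 87]
push(77): heap contents = [57, 65, 77, 84, 87]

Answer: 57 65 77 84 87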